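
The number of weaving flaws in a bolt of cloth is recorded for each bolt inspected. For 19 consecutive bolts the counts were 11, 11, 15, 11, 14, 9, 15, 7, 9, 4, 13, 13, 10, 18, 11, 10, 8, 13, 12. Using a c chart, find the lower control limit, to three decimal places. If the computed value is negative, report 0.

c̄ = (11 + 11 + 15 + 11 + 14 + 9 + 15 + 7 + 9 + 4 + 13 + 13 + 10 + 18 + 11 + 10 + 8 + 13 + 12) / 19 = 214 / 19 = 11.2632
LCL = c̄ − 3√c̄ = 11.2632 − 3 × 3.3561 = 1.1950

1.195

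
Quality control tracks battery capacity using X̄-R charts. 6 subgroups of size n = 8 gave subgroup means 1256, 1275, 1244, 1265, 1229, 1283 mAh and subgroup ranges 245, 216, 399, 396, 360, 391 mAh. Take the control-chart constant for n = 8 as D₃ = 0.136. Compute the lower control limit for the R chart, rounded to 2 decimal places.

R̄ = (245 + 216 + 399 + 396 + 360 + 391) / 6 = 2007.0000 / 6 = 334.5000
LCL_R = D₃·R̄ = 0.136 × 334.5000 = 45.4920

45.49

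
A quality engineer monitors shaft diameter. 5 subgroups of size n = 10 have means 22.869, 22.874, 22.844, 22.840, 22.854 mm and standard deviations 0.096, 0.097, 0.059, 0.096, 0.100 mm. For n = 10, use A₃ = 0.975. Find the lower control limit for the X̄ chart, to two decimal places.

X̄̄ = (22.869 + 22.874 + 22.844 + 22.840 + 22.854) / 5 = 22.8562
s̄ = (0.096 + 0.097 + 0.059 + 0.096 + 0.100) / 5 = 0.0896
LCL = X̄̄ − A₃·s̄ = 22.8562 − 0.975 × 0.0896 = 22.7688

22.77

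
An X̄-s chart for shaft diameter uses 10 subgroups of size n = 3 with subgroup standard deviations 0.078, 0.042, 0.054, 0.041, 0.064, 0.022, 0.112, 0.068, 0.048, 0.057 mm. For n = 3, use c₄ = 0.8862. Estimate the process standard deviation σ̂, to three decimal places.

0.066

s̄ = (0.078 + 0.042 + 0.054 + 0.041 + 0.064 + 0.022 + 0.112 + 0.068 + 0.048 + 0.057) / 10 = 0.0586
σ̂ = s̄ / c₄ = 0.0586 / 0.8862 = 0.0661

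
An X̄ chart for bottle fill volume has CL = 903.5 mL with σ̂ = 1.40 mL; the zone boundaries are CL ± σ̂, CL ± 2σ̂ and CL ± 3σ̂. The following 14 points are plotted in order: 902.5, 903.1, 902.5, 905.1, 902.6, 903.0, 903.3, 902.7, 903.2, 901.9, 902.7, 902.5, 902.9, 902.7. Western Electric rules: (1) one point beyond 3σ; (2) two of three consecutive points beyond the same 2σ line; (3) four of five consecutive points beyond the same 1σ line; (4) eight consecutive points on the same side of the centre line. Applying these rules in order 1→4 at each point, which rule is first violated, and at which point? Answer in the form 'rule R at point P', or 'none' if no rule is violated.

rule 4 at point 12

Zone of each point (C = within 1σ̂, B = 1σ̂–2σ̂, A = 2σ̂–3σ̂, * = beyond 3σ̂; sign = side of CL): 1:-C, 2:-C, 3:-C, 4:+B, 5:-C, 6:-C, 7:-C, 8:-C, 9:-C, 10:-B, 11:-C, 12:-C, 13:-C, 14:-C
Rule 4 (eight consecutive points on the same side of the centre line) is satisfied at point 12.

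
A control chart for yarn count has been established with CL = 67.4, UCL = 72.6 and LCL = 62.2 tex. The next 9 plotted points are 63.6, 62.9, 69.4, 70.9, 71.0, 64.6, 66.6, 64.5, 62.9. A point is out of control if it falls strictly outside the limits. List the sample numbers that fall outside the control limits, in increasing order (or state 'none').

All 9 points lie within [62.2, 72.6].

none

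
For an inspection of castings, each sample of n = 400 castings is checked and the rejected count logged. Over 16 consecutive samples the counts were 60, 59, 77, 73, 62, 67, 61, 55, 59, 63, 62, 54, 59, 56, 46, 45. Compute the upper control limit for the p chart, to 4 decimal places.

p̄ = Σdᵢ / (k·n) = 958 / (16 × 400) = 0.14969
UCL = p̄ + 3·√(p̄(1−p̄)/n) = 0.14969 + 3 × √(0.14969×0.85031/400) = 0.14969 + 3 × 0.01784 = 0.20320

0.2032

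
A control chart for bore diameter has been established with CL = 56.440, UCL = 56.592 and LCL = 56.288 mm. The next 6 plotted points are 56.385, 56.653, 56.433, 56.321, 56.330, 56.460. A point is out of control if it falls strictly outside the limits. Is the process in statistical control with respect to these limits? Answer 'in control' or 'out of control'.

Compare each point to [56.288, 56.592]: sample 2 = 56.653 > UCL.

out of control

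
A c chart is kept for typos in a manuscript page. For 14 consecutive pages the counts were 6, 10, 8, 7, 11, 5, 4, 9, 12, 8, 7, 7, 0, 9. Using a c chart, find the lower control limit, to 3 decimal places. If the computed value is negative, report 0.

0.000

c̄ = (6 + 10 + 8 + 7 + 11 + 5 + 4 + 9 + 12 + 8 + 7 + 7 + 0 + 9) / 14 = 103 / 14 = 7.3571
LCL = c̄ − 3√c̄ = 7.3571 − 3 × 2.7124 = -0.7801 → 0 (cannot be negative)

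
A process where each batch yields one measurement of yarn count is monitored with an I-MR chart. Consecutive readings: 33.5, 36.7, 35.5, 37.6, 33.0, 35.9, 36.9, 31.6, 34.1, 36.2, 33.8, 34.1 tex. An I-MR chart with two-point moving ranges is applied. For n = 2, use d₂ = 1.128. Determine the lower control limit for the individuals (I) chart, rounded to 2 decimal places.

X̄ = (33.5 + 36.7 + 35.5 + 37.6 + 33.0 + 35.9 + 36.9 + 31.6 + 34.1 + 36.2 + 33.8 + 34.1) / 12 = 34.9083
Moving ranges: 3.2, 1.2, 2.1, 4.6, 2.9, 1.0, 5.3, 2.5, 2.1, 2.4, 0.3; M̄R̄ = 27.6000 / 11 = 2.5091
LCL = X̄ − 3·M̄R̄/d₂ = 34.9083 − 3 × 2.5091 / 1.128 = 28.2352

28.24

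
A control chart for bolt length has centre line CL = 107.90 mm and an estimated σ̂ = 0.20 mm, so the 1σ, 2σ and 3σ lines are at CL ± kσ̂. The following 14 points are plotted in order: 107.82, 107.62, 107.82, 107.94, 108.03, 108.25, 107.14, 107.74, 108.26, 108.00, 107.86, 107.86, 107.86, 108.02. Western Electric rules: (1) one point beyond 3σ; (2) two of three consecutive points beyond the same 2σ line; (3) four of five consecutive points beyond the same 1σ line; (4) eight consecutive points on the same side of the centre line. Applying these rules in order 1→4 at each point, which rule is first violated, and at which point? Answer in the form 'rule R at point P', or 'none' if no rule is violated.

Zone of each point (C = within 1σ̂, B = 1σ̂–2σ̂, A = 2σ̂–3σ̂, * = beyond 3σ̂; sign = side of CL): 1:-C, 2:-B, 3:-C, 4:+C, 5:+C, 6:+B, 7:-*, 8:-C, 9:+B, 10:+C, 11:-C, 12:-C, 13:-C, 14:+C
Rule 1 (one point beyond the 3σ limits) is satisfied at point 7.

rule 1 at point 7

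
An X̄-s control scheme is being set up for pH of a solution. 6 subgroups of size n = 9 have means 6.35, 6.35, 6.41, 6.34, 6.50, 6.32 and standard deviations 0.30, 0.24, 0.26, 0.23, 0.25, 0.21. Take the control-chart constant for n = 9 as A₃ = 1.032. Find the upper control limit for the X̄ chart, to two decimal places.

X̄̄ = (6.35 + 6.35 + 6.41 + 6.34 + 6.50 + 6.32) / 6 = 6.3783
s̄ = (0.30 + 0.24 + 0.26 + 0.23 + 0.25 + 0.21) / 6 = 0.2483
UCL = X̄̄ + A₃·s̄ = 6.3783 + 1.032 × 0.2483 = 6.6346

6.63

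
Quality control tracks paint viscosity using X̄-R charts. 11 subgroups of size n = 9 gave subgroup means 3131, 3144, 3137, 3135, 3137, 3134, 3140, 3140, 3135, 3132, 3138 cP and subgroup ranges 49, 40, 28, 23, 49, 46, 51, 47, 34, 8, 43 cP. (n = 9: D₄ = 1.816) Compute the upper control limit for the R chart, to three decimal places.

R̄ = (49 + 40 + 28 + 23 + 49 + 46 + 51 + 47 + 34 + 8 + 43) / 11 = 418.0000 / 11 = 38.0000
UCL_R = D₄·R̄ = 1.816 × 38.0000 = 69.0080

69.008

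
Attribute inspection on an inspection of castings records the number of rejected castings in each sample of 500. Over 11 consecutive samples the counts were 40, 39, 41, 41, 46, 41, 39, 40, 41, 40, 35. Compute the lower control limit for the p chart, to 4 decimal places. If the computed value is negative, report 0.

0.0440

p̄ = Σdᵢ / (k·n) = 443 / (11 × 500) = 0.08055
LCL = p̄ − 3·√(p̄(1−p̄)/n) = 0.08055 − 3 × 0.01217 = 0.04403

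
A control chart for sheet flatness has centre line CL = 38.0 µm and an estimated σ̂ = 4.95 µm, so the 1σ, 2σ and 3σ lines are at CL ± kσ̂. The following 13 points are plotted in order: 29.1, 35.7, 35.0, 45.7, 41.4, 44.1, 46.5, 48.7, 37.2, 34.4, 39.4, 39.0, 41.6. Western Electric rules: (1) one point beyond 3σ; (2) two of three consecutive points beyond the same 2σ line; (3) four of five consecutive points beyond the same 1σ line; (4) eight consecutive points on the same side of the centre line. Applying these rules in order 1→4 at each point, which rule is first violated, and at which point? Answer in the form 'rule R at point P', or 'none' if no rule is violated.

Zone of each point (C = within 1σ̂, B = 1σ̂–2σ̂, A = 2σ̂–3σ̂, * = beyond 3σ̂; sign = side of CL): 1:-B, 2:-C, 3:-C, 4:+B, 5:+C, 6:+B, 7:+B, 8:+A, 9:-C, 10:-C, 11:+C, 12:+C, 13:+C
Rule 3 (four of five consecutive points beyond the same 1σ limit) is satisfied at point 8.

rule 3 at point 8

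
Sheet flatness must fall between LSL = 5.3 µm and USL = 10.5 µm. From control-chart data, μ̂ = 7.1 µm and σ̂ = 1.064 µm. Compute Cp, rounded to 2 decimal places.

Cp = (USL − LSL) / (6σ̂) = (10.5 − 5.3) / (6 × 1.064) = 5.2000 / 6.3840 = 0.8145

0.81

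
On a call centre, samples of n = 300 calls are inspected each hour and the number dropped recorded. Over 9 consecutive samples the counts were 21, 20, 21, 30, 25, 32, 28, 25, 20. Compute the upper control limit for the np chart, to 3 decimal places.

p̄ = Σdᵢ / (k·n) = 222 / (9 × 300) = 0.08222
UCL = np̄ + 3·√(np̄(1−p̄)) = 24.6667 + 3 × √(24.6667×0.91778) = 24.6667 + 3 × 4.7580 = 38.9407

38.941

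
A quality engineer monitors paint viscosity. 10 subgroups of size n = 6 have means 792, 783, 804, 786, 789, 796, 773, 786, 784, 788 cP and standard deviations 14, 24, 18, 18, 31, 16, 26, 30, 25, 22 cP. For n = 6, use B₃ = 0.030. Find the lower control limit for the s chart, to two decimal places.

s̄ = (14 + 24 + 18 + 18 + 31 + 16 + 26 + 30 + 25 + 22) / 10 = 22.4000
LCL_s = B₃·s̄ = 0.030 × 22.4000 = 0.6720

0.67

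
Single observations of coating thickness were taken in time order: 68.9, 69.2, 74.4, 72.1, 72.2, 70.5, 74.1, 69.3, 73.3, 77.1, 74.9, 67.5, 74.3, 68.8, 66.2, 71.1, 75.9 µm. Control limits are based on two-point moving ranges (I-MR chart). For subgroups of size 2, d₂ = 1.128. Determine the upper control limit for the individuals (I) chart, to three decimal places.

81.726

X̄ = (68.9 + 69.2 + 74.4 + 72.1 + 72.2 + 70.5 + 74.1 + 69.3 + 73.3 + 77.1 + 74.9 + 67.5 + 74.3 + 68.8 + 66.2 + 71.1 + 75.9) / 17 = 71.7529
Moving ranges: 0.3, 5.2, 2.3, 0.1, 1.7, 3.6, 4.8, 4.0, 3.8, 2.2, 7.4, 6.8, 5.5, 2.6, 4.9, 4.8; M̄R̄ = 60.0000 / 16 = 3.7500
UCL = X̄ + 3·M̄R̄/d₂ = 71.7529 + 3 × 3.7500 / 1.128 = 81.7263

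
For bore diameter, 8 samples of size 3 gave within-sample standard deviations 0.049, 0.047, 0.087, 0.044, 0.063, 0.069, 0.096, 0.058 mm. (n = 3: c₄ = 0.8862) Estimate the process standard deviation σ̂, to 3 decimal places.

0.072

s̄ = (0.049 + 0.047 + 0.087 + 0.044 + 0.063 + 0.069 + 0.096 + 0.058) / 8 = 0.0641
σ̂ = s̄ / c₄ = 0.0641 / 0.8862 = 0.0724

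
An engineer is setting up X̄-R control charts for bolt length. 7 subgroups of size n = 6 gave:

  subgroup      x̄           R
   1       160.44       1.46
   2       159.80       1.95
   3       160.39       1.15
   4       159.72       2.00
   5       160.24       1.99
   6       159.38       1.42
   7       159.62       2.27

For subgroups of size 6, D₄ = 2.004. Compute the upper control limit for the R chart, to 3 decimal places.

3.504

R̄ = (1.46 + 1.95 + 1.15 + 2.00 + 1.99 + 1.42 + 2.27) / 7 = 12.2400 / 7 = 1.7486
UCL_R = D₄·R̄ = 2.004 × 1.7486 = 3.5041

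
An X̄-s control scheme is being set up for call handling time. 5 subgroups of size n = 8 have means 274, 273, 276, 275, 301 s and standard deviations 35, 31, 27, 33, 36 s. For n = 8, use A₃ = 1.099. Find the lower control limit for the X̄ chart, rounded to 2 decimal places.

244.19

X̄̄ = (274 + 273 + 276 + 275 + 301) / 5 = 279.8000
s̄ = (35 + 31 + 27 + 33 + 36) / 5 = 32.4000
LCL = X̄̄ − A₃·s̄ = 279.8000 − 1.099 × 32.4000 = 244.1924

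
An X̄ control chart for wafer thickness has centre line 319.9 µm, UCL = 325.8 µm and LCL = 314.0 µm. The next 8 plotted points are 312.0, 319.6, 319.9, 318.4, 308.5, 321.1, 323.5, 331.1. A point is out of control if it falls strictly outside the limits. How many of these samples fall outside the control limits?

3

Compare each point to [314.0, 325.8]: sample 1 = 312.0 < LCL; sample 5 = 308.5 < LCL; sample 8 = 331.1 > UCL.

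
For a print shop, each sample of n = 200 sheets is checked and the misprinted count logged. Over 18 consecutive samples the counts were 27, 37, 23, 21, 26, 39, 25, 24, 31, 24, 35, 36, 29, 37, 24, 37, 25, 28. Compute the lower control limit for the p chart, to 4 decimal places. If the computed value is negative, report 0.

0.0716

p̄ = Σdᵢ / (k·n) = 528 / (18 × 200) = 0.14667
LCL = p̄ − 3·√(p̄(1−p̄)/n) = 0.14667 − 3 × 0.02502 = 0.07162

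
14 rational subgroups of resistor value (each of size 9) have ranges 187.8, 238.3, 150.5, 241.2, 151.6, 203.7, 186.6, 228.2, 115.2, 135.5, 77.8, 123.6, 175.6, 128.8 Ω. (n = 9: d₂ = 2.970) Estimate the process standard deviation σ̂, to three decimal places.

R̄ = (187.8 + 238.3 + 150.5 + 241.2 + 151.6 + 203.7 + 186.6 + 228.2 + 115.2 + 135.5 + 77.8 + 123.6 + 175.6 + 128.8) / 14 = 167.4571
σ̂ = R̄ / d₂ = 167.4571 / 2.970 = 56.3829

56.383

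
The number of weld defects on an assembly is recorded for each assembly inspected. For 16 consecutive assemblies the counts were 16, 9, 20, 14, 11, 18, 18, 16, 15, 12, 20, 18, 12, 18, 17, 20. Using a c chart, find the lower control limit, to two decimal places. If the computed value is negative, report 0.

c̄ = (16 + 9 + 20 + 14 + 11 + 18 + 18 + 16 + 15 + 12 + 20 + 18 + 12 + 18 + 17 + 20) / 16 = 254 / 16 = 15.8750
LCL = c̄ − 3√c̄ = 15.8750 − 3 × 3.9843 = 3.9220

3.92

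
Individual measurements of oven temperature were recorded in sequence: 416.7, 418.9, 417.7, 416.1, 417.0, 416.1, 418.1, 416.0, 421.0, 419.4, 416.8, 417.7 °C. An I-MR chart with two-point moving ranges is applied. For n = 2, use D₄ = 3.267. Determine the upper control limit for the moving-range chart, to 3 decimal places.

6.237

Moving ranges: 2.2, 1.2, 1.6, 0.9, 0.9, 2.0, 2.1, 5.0, 1.6, 2.6, 0.9; M̄R̄ = 21.0000 / 11 = 1.9091
UCL_MR = D₄·M̄R̄ = 3.267 × 1.9091 = 6.2370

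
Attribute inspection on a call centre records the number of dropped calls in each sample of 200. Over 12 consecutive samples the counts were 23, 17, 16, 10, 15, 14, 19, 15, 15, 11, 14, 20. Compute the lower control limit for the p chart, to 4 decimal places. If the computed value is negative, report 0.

0.0216

p̄ = Σdᵢ / (k·n) = 189 / (12 × 200) = 0.07875
LCL = p̄ − 3·√(p̄(1−p̄)/n) = 0.07875 − 3 × 0.01905 = 0.02161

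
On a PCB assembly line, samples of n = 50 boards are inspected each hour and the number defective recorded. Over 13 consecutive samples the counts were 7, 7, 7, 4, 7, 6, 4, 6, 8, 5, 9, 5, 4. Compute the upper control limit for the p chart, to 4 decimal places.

0.2602

p̄ = Σdᵢ / (k·n) = 79 / (13 × 50) = 0.12154
UCL = p̄ + 3·√(p̄(1−p̄)/n) = 0.12154 + 3 × √(0.12154×0.87846/50) = 0.12154 + 3 × 0.04621 = 0.26017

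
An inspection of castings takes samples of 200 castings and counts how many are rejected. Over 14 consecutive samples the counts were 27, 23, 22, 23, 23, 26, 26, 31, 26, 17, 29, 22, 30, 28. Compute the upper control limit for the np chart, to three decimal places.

p̄ = Σdᵢ / (k·n) = 353 / (14 × 200) = 0.12607
UCL = np̄ + 3·√(np̄(1−p̄)) = 25.2143 + 3 × √(25.2143×0.87393) = 25.2143 + 3 × 4.6942 = 39.2969

39.297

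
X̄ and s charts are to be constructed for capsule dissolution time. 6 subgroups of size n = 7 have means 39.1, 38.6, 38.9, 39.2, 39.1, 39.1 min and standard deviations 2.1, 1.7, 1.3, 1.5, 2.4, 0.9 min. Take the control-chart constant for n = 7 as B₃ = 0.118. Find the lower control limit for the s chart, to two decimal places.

s̄ = (2.1 + 1.7 + 1.3 + 1.5 + 2.4 + 0.9) / 6 = 1.6500
LCL_s = B₃·s̄ = 0.118 × 1.6500 = 0.1947

0.19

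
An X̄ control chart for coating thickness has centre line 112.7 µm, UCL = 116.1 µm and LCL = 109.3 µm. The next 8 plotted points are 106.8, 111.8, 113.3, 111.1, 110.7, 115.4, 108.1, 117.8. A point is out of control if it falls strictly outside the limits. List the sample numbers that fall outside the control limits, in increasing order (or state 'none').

Compare each point to [109.3, 116.1]: sample 1 = 106.8 < LCL; sample 7 = 108.1 < LCL; sample 8 = 117.8 > UCL.

1, 7, 8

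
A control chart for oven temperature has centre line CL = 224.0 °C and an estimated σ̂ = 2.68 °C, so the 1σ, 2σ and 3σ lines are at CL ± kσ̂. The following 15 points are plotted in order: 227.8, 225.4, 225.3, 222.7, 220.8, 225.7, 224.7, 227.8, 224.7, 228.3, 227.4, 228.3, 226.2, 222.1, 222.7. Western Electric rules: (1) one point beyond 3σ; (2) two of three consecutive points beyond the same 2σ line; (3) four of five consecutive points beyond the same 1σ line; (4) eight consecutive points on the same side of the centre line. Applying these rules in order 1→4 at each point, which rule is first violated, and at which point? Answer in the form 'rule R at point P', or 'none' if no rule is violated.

Zone of each point (C = within 1σ̂, B = 1σ̂–2σ̂, A = 2σ̂–3σ̂, * = beyond 3σ̂; sign = side of CL): 1:+B, 2:+C, 3:+C, 4:-C, 5:-B, 6:+C, 7:+C, 8:+B, 9:+C, 10:+B, 11:+B, 12:+B, 13:+C, 14:-C, 15:-C
Rule 3 (four of five consecutive points beyond the same 1σ limit) is satisfied at point 12.

rule 3 at point 12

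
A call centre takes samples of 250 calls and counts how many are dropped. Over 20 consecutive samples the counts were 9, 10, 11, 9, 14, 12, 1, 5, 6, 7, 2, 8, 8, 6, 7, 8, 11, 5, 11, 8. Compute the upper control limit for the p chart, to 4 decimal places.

p̄ = Σdᵢ / (k·n) = 158 / (20 × 250) = 0.03160
UCL = p̄ + 3·√(p̄(1−p̄)/n) = 0.03160 + 3 × √(0.03160×0.96840/250) = 0.03160 + 3 × 0.01106 = 0.06479

0.0648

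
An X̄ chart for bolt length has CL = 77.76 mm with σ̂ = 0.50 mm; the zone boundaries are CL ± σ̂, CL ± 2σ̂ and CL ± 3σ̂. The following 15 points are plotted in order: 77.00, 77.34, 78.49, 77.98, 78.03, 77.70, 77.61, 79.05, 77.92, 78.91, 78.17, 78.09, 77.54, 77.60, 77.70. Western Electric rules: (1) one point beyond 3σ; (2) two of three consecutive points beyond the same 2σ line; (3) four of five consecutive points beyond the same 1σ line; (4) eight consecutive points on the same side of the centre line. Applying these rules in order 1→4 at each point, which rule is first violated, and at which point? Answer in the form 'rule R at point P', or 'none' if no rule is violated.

rule 2 at point 10

Zone of each point (C = within 1σ̂, B = 1σ̂–2σ̂, A = 2σ̂–3σ̂, * = beyond 3σ̂; sign = side of CL): 1:-B, 2:-C, 3:+B, 4:+C, 5:+C, 6:-C, 7:-C, 8:+A, 9:+C, 10:+A, 11:+C, 12:+C, 13:-C, 14:-C, 15:-C
Rule 2 (two of three consecutive points beyond the same 2σ limit) is satisfied at point 10.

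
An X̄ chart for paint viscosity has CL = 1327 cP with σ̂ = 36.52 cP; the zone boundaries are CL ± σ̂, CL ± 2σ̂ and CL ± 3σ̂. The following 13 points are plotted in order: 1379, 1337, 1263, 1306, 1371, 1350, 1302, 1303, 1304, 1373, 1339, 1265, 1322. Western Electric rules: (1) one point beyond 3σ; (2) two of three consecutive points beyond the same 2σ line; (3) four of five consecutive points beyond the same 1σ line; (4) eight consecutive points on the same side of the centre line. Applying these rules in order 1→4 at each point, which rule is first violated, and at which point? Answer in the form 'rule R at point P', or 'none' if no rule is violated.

Zone of each point (C = within 1σ̂, B = 1σ̂–2σ̂, A = 2σ̂–3σ̂, * = beyond 3σ̂; sign = side of CL): 1:+B, 2:+C, 3:-B, 4:-C, 5:+B, 6:+C, 7:-C, 8:-C, 9:-C, 10:+B, 11:+C, 12:-B, 13:-C
No rule fires across all 13 points.

none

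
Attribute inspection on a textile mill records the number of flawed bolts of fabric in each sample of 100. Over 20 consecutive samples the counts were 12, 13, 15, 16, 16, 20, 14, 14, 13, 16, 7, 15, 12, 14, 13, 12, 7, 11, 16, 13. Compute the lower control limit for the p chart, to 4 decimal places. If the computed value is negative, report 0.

p̄ = Σdᵢ / (k·n) = 269 / (20 × 100) = 0.13450
LCL = p̄ − 3·√(p̄(1−p̄)/n) = 0.13450 − 3 × 0.03412 = 0.03214

0.0321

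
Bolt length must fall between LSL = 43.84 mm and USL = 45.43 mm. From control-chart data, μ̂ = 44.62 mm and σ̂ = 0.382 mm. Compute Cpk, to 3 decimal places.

Cpu = (USL − μ̂) / (3σ̂) = (45.43 − 44.62) / (3 × 0.382) = 0.7068; Cpl = (μ̂ − LSL) / (3σ̂) = (44.62 − 43.84) / (3 × 0.382) = 0.6806; Cpk = min(Cpu, Cpl) = 0.6806

0.681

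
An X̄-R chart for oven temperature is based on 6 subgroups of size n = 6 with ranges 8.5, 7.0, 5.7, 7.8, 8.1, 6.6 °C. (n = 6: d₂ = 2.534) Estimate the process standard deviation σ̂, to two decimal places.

R̄ = (8.5 + 7.0 + 5.7 + 7.8 + 8.1 + 6.6) / 6 = 7.2833
σ̂ = R̄ / d₂ = 7.2833 / 2.534 = 2.8742

2.87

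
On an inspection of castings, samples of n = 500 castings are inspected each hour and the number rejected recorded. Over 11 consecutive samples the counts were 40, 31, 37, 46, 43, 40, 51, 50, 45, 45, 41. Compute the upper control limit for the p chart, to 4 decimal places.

0.1227

p̄ = Σdᵢ / (k·n) = 469 / (11 × 500) = 0.08527
UCL = p̄ + 3·√(p̄(1−p̄)/n) = 0.08527 + 3 × √(0.08527×0.91473/500) = 0.08527 + 3 × 0.01249 = 0.12274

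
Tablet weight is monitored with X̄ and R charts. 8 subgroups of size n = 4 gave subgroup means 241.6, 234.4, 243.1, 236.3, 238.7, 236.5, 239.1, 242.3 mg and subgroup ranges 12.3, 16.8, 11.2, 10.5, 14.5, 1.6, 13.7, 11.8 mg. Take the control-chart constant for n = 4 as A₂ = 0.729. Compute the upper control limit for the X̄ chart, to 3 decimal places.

247.420

X̄̄ = (241.6 + 234.4 + 243.1 + 236.3 + 238.7 + 236.5 + 239.1 + 242.3) / 8 = 1912.0000 / 8 = 239.0000
R̄ = (12.3 + 16.8 + 11.2 + 10.5 + 14.5 + 1.6 + 13.7 + 11.8) / 8 = 92.4000 / 8 = 11.5500
UCL = X̄̄ + A₂·R̄ = 239.0000 + 0.729 × 11.5500 = 247.4200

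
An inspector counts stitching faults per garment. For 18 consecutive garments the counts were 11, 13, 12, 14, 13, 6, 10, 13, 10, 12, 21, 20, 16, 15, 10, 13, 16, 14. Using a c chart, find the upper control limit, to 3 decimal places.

24.209

c̄ = (11 + 13 + 12 + 14 + 13 + 6 + 10 + 13 + 10 + 12 + 21 + 20 + 16 + 15 + 10 + 13 + 16 + 14) / 18 = 239 / 18 = 13.2778
UCL = c̄ + 3√c̄ = 13.2778 + 3 × √13.2778 = 13.2778 + 3 × 3.6439 = 24.2094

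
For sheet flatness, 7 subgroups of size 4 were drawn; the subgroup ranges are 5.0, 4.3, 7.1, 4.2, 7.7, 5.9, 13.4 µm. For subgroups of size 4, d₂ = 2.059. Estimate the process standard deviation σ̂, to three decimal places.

3.303

R̄ = (5.0 + 4.3 + 7.1 + 4.2 + 7.7 + 5.9 + 13.4) / 7 = 6.8000
σ̂ = R̄ / d₂ = 6.8000 / 2.059 = 3.3026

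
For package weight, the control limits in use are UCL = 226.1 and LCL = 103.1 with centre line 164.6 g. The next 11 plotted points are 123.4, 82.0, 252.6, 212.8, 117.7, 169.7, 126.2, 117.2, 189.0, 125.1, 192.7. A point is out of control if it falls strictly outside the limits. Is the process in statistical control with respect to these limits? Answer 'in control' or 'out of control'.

out of control

Compare each point to [103.1, 226.1]: sample 2 = 82.0 < LCL; sample 3 = 252.6 > UCL.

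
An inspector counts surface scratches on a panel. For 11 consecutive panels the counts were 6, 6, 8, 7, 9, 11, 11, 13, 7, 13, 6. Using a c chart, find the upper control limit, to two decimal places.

17.73

c̄ = (6 + 6 + 8 + 7 + 9 + 11 + 11 + 13 + 7 + 13 + 6) / 11 = 97 / 11 = 8.8182
UCL = c̄ + 3√c̄ = 8.8182 + 3 × √8.8182 = 8.8182 + 3 × 2.9695 = 17.7268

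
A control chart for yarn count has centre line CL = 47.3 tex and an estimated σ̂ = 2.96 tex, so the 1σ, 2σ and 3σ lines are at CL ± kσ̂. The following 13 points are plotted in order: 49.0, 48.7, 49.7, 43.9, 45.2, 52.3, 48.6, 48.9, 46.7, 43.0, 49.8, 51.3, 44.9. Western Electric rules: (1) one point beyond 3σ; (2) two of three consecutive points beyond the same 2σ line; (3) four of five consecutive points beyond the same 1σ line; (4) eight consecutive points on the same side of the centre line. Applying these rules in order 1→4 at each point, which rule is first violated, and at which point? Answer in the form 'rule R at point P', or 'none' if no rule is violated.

none

Zone of each point (C = within 1σ̂, B = 1σ̂–2σ̂, A = 2σ̂–3σ̂, * = beyond 3σ̂; sign = side of CL): 1:+C, 2:+C, 3:+C, 4:-B, 5:-C, 6:+B, 7:+C, 8:+C, 9:-C, 10:-B, 11:+C, 12:+B, 13:-C
No rule fires across all 13 points.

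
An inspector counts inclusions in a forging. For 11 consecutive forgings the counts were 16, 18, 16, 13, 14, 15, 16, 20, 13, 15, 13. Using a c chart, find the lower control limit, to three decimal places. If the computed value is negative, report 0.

c̄ = (16 + 18 + 16 + 13 + 14 + 15 + 16 + 20 + 13 + 15 + 13) / 11 = 169 / 11 = 15.3636
LCL = c̄ − 3√c̄ = 15.3636 − 3 × 3.9196 = 3.6047

3.605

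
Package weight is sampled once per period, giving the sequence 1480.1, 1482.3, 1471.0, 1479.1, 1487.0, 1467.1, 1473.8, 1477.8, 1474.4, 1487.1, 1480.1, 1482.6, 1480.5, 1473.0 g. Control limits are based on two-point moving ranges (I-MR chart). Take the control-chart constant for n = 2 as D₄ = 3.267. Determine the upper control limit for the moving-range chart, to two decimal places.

23.95

Moving ranges: 2.2, 11.3, 8.1, 7.9, 19.9, 6.7, 4.0, 3.4, 12.7, 7.0, 2.5, 2.1, 7.5; M̄R̄ = 95.3000 / 13 = 7.3308
UCL_MR = D₄·M̄R̄ = 3.267 × 7.3308 = 23.9496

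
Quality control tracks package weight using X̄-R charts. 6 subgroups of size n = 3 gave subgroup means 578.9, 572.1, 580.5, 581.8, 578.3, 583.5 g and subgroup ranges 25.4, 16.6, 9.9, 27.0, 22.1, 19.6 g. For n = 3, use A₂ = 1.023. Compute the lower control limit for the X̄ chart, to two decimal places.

558.62

X̄̄ = (578.9 + 572.1 + 580.5 + 581.8 + 578.3 + 583.5) / 6 = 3475.1000 / 6 = 579.1833
R̄ = (25.4 + 16.6 + 9.9 + 27.0 + 22.1 + 19.6) / 6 = 120.6000 / 6 = 20.1000
LCL = X̄̄ − A₂·R̄ = 579.1833 − 1.023 × 20.1000 = 558.6210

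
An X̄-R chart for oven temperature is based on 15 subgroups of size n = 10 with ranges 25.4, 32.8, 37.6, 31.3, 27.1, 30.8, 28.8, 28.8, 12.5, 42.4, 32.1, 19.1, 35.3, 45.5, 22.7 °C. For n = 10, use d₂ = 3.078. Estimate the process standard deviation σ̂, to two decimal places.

9.79

R̄ = (25.4 + 32.8 + 37.6 + 31.3 + 27.1 + 30.8 + 28.8 + 28.8 + 12.5 + 42.4 + 32.1 + 19.1 + 35.3 + 45.5 + 22.7) / 15 = 30.1467
σ̂ = R̄ / d₂ = 30.1467 / 3.078 = 9.7942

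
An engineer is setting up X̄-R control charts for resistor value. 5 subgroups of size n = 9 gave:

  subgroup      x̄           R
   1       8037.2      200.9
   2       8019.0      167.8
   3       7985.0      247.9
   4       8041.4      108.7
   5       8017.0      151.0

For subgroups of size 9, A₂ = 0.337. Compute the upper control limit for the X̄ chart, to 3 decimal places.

X̄̄ = (8037.2 + 8019.0 + 7985.0 + 8041.4 + 8017.0) / 5 = 40099.6000 / 5 = 8019.9200
R̄ = (200.9 + 167.8 + 247.9 + 108.7 + 151.0) / 5 = 876.3000 / 5 = 175.2600
UCL = X̄̄ + A₂·R̄ = 8019.9200 + 0.337 × 175.2600 = 8078.9826

8078.983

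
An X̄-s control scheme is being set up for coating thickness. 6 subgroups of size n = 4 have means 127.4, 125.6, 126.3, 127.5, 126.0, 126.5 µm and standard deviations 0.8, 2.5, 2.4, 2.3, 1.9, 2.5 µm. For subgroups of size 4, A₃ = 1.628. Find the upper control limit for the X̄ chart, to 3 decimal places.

129.915

X̄̄ = (127.4 + 125.6 + 126.3 + 127.5 + 126.0 + 126.5) / 6 = 126.5500
s̄ = (0.8 + 2.5 + 2.4 + 2.3 + 1.9 + 2.5) / 6 = 2.0667
UCL = X̄̄ + A₃·s̄ = 126.5500 + 1.628 × 2.0667 = 129.9145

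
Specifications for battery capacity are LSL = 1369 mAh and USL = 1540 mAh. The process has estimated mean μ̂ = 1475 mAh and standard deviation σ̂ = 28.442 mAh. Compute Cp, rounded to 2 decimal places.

Cp = (USL − LSL) / (6σ̂) = (1540 − 1369) / (6 × 28.442) = 171.0000 / 170.6520 = 1.0020

1.00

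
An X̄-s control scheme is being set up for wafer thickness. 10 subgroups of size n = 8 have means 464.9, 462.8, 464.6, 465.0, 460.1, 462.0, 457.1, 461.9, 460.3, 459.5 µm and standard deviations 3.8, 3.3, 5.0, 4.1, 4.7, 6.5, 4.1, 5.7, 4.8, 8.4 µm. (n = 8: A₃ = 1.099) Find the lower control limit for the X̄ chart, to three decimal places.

456.281

X̄̄ = (464.9 + 462.8 + 464.6 + 465.0 + 460.1 + 462.0 + 457.1 + 461.9 + 460.3 + 459.5) / 10 = 461.8200
s̄ = (3.8 + 3.3 + 5.0 + 4.1 + 4.7 + 6.5 + 4.1 + 5.7 + 4.8 + 8.4) / 10 = 5.0400
LCL = X̄̄ − A₃·s̄ = 461.8200 − 1.099 × 5.0400 = 456.2810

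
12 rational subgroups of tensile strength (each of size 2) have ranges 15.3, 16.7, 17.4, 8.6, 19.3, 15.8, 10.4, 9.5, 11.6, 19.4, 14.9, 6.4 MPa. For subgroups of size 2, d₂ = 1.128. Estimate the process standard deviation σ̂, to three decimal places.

12.212

R̄ = (15.3 + 16.7 + 17.4 + 8.6 + 19.3 + 15.8 + 10.4 + 9.5 + 11.6 + 19.4 + 14.9 + 6.4) / 12 = 13.7750
σ̂ = R̄ / d₂ = 13.7750 / 1.128 = 12.2119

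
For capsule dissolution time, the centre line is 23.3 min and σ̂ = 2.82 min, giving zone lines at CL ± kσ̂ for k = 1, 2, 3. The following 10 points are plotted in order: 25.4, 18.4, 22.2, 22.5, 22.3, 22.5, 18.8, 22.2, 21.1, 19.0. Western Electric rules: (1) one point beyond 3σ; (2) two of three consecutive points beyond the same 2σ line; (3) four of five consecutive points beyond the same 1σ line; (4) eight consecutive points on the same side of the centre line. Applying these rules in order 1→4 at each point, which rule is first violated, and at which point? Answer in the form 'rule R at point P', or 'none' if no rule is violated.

Zone of each point (C = within 1σ̂, B = 1σ̂–2σ̂, A = 2σ̂–3σ̂, * = beyond 3σ̂; sign = side of CL): 1:+C, 2:-B, 3:-C, 4:-C, 5:-C, 6:-C, 7:-B, 8:-C, 9:-C, 10:-B
Rule 4 (eight consecutive points on the same side of the centre line) is satisfied at point 9.

rule 4 at point 9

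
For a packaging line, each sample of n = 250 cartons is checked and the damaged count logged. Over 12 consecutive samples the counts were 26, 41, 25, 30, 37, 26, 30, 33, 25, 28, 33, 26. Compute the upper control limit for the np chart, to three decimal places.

p̄ = Σdᵢ / (k·n) = 360 / (12 × 250) = 0.12000
UCL = np̄ + 3·√(np̄(1−p̄)) = 30.0000 + 3 × √(30.0000×0.88000) = 30.0000 + 3 × 5.1381 = 45.4143

45.414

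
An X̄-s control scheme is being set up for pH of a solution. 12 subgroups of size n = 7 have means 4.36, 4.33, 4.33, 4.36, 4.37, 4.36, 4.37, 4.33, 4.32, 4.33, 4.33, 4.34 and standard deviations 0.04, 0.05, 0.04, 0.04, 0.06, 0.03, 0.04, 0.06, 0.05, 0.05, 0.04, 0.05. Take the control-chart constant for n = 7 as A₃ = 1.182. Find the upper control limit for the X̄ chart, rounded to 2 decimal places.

X̄̄ = (4.36 + 4.33 + 4.33 + 4.36 + 4.37 + 4.36 + 4.37 + 4.33 + 4.32 + 4.33 + 4.33 + 4.34) / 12 = 4.3442
s̄ = (0.04 + 0.05 + 0.04 + 0.04 + 0.06 + 0.03 + 0.04 + 0.06 + 0.05 + 0.05 + 0.04 + 0.05) / 12 = 0.0458
UCL = X̄̄ + A₃·s̄ = 4.3442 + 1.182 × 0.0458 = 4.3983

4.40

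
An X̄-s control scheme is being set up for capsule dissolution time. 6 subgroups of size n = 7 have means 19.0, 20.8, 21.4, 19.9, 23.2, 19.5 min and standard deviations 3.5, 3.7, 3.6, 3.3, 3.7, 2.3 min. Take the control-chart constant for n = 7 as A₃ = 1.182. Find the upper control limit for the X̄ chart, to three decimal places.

24.593

X̄̄ = (19.0 + 20.8 + 21.4 + 19.9 + 23.2 + 19.5) / 6 = 20.6333
s̄ = (3.5 + 3.7 + 3.6 + 3.3 + 3.7 + 2.3) / 6 = 3.3500
UCL = X̄̄ + A₃·s̄ = 20.6333 + 1.182 × 3.3500 = 24.5930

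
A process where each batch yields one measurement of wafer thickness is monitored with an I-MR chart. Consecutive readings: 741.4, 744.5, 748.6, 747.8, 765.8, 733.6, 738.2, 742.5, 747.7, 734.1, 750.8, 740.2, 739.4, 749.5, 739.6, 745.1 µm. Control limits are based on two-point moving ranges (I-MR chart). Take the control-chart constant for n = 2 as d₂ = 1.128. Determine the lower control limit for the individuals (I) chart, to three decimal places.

X̄ = (741.4 + 744.5 + 748.6 + 747.8 + 765.8 + 733.6 + 738.2 + 742.5 + 747.7 + 734.1 + 750.8 + 740.2 + 739.4 + 749.5 + 739.6 + 745.1) / 16 = 744.3000
Moving ranges: 3.1, 4.1, 0.8, 18.0, 32.2, 4.6, 4.3, 5.2, 13.6, 16.7, 10.6, 0.8, 10.1, 9.9, 5.5; M̄R̄ = 139.5000 / 15 = 9.3000
LCL = X̄ − 3·M̄R̄/d₂ = 744.3000 − 3 × 9.3000 / 1.128 = 719.5660

719.566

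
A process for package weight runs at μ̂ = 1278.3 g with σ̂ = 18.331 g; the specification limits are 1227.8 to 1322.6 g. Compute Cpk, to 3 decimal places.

Cpu = (USL − μ̂) / (3σ̂) = (1322.6 − 1278.3) / (3 × 18.331) = 0.8056; Cpl = (μ̂ − LSL) / (3σ̂) = (1278.3 − 1227.8) / (3 × 18.331) = 0.9183; Cpk = min(Cpu, Cpl) = 0.8056

0.806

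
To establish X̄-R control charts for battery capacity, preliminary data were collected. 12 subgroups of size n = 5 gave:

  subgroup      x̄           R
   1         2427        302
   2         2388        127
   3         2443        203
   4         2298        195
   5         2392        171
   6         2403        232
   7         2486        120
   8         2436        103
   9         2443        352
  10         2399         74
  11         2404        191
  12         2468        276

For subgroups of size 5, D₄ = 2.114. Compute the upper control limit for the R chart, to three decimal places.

R̄ = (302 + 127 + 203 + 195 + 171 + 232 + 120 + 103 + 352 + 74 + 191 + 276) / 12 = 2346.0000 / 12 = 195.5000
UCL_R = D₄·R̄ = 2.114 × 195.5000 = 413.2870

413.287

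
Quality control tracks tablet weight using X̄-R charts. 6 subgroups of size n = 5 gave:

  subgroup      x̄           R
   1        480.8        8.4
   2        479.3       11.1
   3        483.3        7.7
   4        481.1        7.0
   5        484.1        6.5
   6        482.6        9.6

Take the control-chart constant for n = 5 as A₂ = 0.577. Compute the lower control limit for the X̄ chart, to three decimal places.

X̄̄ = (480.8 + 479.3 + 483.3 + 481.1 + 484.1 + 482.6) / 6 = 2891.2000 / 6 = 481.8667
R̄ = (8.4 + 11.1 + 7.7 + 7.0 + 6.5 + 9.6) / 6 = 50.3000 / 6 = 8.3833
LCL = X̄̄ − A₂·R̄ = 481.8667 − 0.577 × 8.3833 = 477.0295

477.029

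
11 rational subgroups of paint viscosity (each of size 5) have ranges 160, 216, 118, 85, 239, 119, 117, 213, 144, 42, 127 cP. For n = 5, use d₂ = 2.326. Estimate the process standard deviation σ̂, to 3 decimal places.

61.753

R̄ = (160 + 216 + 118 + 85 + 239 + 119 + 117 + 213 + 144 + 42 + 127) / 11 = 143.6364
σ̂ = R̄ / d₂ = 143.6364 / 2.326 = 61.7525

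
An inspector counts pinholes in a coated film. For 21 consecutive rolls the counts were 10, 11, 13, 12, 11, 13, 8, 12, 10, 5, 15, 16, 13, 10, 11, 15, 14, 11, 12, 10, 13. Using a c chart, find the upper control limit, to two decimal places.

c̄ = (10 + 11 + 13 + 12 + 11 + 13 + 8 + 12 + 10 + 5 + 15 + 16 + 13 + 10 + 11 + 15 + 14 + 11 + 12 + 10 + 13) / 21 = 245 / 21 = 11.6667
UCL = c̄ + 3√c̄ = 11.6667 + 3 × √11.6667 = 11.6667 + 3 × 3.4157 = 21.9136

21.91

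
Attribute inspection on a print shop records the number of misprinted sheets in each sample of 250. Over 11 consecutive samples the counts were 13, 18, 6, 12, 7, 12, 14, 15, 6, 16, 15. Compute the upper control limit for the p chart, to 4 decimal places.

0.0896

p̄ = Σdᵢ / (k·n) = 134 / (11 × 250) = 0.04873
UCL = p̄ + 3·√(p̄(1−p̄)/n) = 0.04873 + 3 × √(0.04873×0.95127/250) = 0.04873 + 3 × 0.01362 = 0.08958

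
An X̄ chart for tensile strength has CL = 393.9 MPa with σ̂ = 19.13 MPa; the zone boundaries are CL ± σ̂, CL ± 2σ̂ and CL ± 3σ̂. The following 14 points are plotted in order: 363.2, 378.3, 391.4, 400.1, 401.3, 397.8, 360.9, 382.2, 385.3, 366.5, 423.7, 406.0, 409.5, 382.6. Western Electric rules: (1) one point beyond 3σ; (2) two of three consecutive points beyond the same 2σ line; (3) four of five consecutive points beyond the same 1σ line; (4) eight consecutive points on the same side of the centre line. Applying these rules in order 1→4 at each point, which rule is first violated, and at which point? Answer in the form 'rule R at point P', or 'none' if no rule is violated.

none

Zone of each point (C = within 1σ̂, B = 1σ̂–2σ̂, A = 2σ̂–3σ̂, * = beyond 3σ̂; sign = side of CL): 1:-B, 2:-C, 3:-C, 4:+C, 5:+C, 6:+C, 7:-B, 8:-C, 9:-C, 10:-B, 11:+B, 12:+C, 13:+C, 14:-C
No rule fires across all 14 points.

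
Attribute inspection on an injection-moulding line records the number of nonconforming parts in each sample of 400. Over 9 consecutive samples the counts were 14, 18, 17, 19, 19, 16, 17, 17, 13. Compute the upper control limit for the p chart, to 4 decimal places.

p̄ = Σdᵢ / (k·n) = 150 / (9 × 400) = 0.04167
UCL = p̄ + 3·√(p̄(1−p̄)/n) = 0.04167 + 3 × √(0.04167×0.95833/400) = 0.04167 + 3 × 0.00999 = 0.07164

0.0716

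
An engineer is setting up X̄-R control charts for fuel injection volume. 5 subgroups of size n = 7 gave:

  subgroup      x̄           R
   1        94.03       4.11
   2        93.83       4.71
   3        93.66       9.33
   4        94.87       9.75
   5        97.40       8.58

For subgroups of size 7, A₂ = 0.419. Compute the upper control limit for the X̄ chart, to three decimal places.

97.815

X̄̄ = (94.03 + 93.83 + 93.66 + 94.87 + 97.40) / 5 = 473.7900 / 5 = 94.7580
R̄ = (4.11 + 4.71 + 9.33 + 9.75 + 8.58) / 5 = 36.4800 / 5 = 7.2960
UCL = X̄̄ + A₂·R̄ = 94.7580 + 0.419 × 7.2960 = 97.8150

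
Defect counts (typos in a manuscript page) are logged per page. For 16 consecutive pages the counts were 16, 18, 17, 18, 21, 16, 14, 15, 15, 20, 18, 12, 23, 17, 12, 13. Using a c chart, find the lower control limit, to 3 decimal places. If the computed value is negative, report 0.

4.353

c̄ = (16 + 18 + 17 + 18 + 21 + 16 + 14 + 15 + 15 + 20 + 18 + 12 + 23 + 17 + 12 + 13) / 16 = 265 / 16 = 16.5625
LCL = c̄ − 3√c̄ = 16.5625 − 3 × 4.0697 = 4.3534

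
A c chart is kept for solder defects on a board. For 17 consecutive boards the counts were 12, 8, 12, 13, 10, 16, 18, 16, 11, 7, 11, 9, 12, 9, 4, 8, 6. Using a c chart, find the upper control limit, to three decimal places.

20.522

c̄ = (12 + 8 + 12 + 13 + 10 + 16 + 18 + 16 + 11 + 7 + 11 + 9 + 12 + 9 + 4 + 8 + 6) / 17 = 182 / 17 = 10.7059
UCL = c̄ + 3√c̄ = 10.7059 + 3 × √10.7059 = 10.7059 + 3 × 3.2720 = 20.5218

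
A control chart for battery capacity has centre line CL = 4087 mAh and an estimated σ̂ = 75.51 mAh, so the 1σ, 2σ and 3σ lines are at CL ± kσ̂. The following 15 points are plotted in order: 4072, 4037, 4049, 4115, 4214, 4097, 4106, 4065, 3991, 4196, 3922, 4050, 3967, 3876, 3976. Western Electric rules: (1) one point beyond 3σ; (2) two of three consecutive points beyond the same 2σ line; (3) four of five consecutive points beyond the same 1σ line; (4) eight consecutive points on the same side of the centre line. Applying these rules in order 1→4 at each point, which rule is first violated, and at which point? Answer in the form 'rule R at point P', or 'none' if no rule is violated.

rule 3 at point 15

Zone of each point (C = within 1σ̂, B = 1σ̂–2σ̂, A = 2σ̂–3σ̂, * = beyond 3σ̂; sign = side of CL): 1:-C, 2:-C, 3:-C, 4:+C, 5:+B, 6:+C, 7:+C, 8:-C, 9:-B, 10:+B, 11:-A, 12:-C, 13:-B, 14:-A, 15:-B
Rule 3 (four of five consecutive points beyond the same 1σ limit) is satisfied at point 15.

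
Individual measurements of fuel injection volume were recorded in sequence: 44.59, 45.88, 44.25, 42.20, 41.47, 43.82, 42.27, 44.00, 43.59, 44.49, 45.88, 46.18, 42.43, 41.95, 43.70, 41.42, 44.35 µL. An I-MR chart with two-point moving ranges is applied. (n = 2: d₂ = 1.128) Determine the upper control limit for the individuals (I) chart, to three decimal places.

47.917

X̄ = (44.59 + 45.88 + 44.25 + 42.20 + 41.47 + 43.82 + 42.27 + 44.00 + 43.59 + 44.49 + 45.88 + 46.18 + 42.43 + 41.95 + 43.70 + 41.42 + 44.35) / 17 = 43.6747
Moving ranges: 1.29, 1.63, 2.05, 0.73, 2.35, 1.55, 1.73, 0.41, 0.90, 1.39, 0.30, 3.75, 0.48, 1.75, 2.28, 2.93; M̄R̄ = 25.5200 / 16 = 1.5950
UCL = X̄ + 3·M̄R̄/d₂ = 43.6747 + 3 × 1.5950 / 1.128 = 47.9167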